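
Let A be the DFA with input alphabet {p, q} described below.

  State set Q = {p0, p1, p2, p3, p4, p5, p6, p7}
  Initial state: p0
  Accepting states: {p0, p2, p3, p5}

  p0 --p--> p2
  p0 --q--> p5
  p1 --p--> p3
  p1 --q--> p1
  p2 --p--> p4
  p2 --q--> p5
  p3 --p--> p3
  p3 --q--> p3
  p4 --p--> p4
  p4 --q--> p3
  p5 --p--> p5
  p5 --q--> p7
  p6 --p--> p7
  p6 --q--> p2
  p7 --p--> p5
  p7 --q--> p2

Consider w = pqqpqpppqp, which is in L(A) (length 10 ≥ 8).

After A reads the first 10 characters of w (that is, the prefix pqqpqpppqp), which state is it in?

p5

State sequence: p0 -p-> p2 -q-> p5 -q-> p7 -p-> p5 -q-> p7 -p-> p5 -p-> p5 -p-> p5 -q-> p7 -p-> p5

After reading 10 characters, A is in state p5.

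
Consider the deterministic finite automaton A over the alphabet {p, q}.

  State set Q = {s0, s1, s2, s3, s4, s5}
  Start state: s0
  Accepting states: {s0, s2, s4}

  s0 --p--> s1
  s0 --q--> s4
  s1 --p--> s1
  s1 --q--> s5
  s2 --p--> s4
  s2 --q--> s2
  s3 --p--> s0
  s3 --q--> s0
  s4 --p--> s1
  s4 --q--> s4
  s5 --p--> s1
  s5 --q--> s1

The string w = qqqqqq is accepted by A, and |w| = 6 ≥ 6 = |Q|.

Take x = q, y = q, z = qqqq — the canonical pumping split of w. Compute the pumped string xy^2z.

xy^2z = q·q·q·qqqq = qqqqqqq.
Reading y = q takes A from s4 back to s4, so after x·y·y the machine is still in s4, and z then leads to the accepting state s4. Hence qqqqqqq ∈ L(A).

qqqqqqq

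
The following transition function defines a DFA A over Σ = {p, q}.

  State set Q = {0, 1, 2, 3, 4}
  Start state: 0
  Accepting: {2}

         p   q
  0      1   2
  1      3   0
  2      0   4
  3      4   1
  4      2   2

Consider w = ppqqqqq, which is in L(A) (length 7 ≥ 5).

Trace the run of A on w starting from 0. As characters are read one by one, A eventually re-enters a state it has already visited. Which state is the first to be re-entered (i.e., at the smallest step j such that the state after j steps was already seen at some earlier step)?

State sequence: 0 -p-> 1 -p-> 3 -q-> 1 -q-> 0 -q-> 2 -q-> 4 -q-> 2
First repeat at step 3: 1 was already visited.

The earliest repeat is at step j = 3: A is in 1, which it already visited at step i = 1.
Since A has 5 states, any run of length ≥ 5 visits 5+1 states, so by pigeonhole some state repeats within the first 5 steps — that repeat gives the pumpable loop.

1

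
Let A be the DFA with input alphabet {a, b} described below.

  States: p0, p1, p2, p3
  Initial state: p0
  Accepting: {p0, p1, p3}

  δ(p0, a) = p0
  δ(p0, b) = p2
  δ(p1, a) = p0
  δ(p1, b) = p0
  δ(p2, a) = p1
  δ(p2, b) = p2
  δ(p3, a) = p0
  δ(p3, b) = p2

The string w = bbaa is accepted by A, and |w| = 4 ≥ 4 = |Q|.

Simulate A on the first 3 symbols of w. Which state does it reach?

p1

State sequence: p0 -b-> p2 -b-> p2 -a-> p1

After reading 3 characters, A is in state p1.
(This kind of state-tracing is the core of the pumping-lemma construction: with 4 states, pigeonhole forces a repeat within the first 4 steps.)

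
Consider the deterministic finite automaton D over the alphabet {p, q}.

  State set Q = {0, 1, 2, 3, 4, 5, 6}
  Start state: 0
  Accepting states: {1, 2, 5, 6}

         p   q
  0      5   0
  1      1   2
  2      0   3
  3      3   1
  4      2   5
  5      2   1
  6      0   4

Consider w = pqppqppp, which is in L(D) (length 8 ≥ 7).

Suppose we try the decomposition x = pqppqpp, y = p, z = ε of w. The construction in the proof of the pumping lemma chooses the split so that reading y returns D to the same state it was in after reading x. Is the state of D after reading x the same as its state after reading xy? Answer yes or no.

no

State sequence: 0 -p-> 5 -q-> 1 -p-> 1 -p-> 1 -q-> 2 -p-> 0 -p-> 5 -p-> 2

After x (step 7): 5. After xy (step 8): 2.
They differ (5 ≠ 2), so y is not a cycle from the state after x; this split is not the one the pumping-lemma construction produces, and pumping y need not keep the string in L(D).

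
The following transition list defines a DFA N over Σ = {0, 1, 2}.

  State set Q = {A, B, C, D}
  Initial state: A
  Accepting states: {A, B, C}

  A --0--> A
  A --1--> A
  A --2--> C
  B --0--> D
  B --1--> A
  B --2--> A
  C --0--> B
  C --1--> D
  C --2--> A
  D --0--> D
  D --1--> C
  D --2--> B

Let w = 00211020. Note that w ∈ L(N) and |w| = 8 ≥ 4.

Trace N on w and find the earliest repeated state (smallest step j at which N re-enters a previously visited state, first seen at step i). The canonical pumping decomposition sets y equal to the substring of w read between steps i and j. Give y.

0

Run of N on w = 0 0 2 1 1 0 2 0:
  step 0: A  (start)
  step 1: A  (read 0: A→A)   ← first repeat (A seen earlier)
  step 2: A  (read 0: A→A)
  step 3: C  (read 2: A→C)
  step 4: D  (read 1: C→D)
  step 5: C  (read 1: D→C)
  step 6: B  (read 0: C→B)
  step 7: A  (read 2: B→A)
  step 8: A  (read 0: A→A)

So i = 0, j = 1, giving x = w[0:0] = ε, y = w[0:1] = 0, z = w[1:8] = 0211020.
Check: |xy| = 1 ≤ 4 and |y| = 1 ≥ 1. Reading y takes N from A back to A, so every xyⁱz is accepted.
Since N has 4 states, any run of length ≥ 4 visits 4+1 states, so by pigeonhole some state repeats within the first 4 steps — that repeat gives the pumpable loop.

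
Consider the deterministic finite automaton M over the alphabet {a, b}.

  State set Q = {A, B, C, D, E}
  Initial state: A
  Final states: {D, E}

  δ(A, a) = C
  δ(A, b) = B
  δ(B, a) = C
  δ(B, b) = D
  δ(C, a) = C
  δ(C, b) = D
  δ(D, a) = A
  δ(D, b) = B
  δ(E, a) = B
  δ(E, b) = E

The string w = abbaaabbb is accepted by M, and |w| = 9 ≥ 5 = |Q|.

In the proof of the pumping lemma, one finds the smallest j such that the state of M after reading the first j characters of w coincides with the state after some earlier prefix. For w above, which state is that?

State sequence: A -a-> C -b-> D -b-> B -a-> C -a-> C -a-> C -b-> D -b-> B -b-> D
First repeat at step 4: C was already visited.

The earliest repeat is at step j = 4: M is in C, which it already visited at step i = 1.
Pumping length from the standard proof: p = 5 (the number of states). The repeated state found above gives |xy| = j ≤ 5 and |y| = j − i ≥ 1.

C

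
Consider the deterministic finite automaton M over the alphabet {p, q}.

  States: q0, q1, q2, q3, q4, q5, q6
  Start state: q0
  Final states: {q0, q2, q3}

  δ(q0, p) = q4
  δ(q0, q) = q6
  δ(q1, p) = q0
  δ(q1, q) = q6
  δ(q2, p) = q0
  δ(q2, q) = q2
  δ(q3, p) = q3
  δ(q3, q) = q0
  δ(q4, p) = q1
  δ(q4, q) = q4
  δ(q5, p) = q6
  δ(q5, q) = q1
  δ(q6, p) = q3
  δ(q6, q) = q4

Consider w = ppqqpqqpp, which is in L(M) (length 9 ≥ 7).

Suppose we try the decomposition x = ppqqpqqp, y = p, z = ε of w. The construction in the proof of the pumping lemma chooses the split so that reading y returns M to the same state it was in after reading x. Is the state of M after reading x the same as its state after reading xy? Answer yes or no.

no

Run of M on the first 9 characters of w = p p q q p q q p p:
  step 0: q0  (start)
  step 1: q4  (read p: q0→q4)
  step 2: q1  (read p: q4→q1)
  step 3: q6  (read q: q1→q6)
  step 4: q4  (read q: q6→q4)
  step 5: q1  (read p: q4→q1)
  step 6: q6  (read q: q1→q6)
  step 7: q4  (read q: q6→q4)
  step 8: q1  (read p: q4→q1)
  step 9: q0  (read p: q1→q0)

After x (step 8): q1. After xy (step 9): q0.
They differ (q1 ≠ q0), so y is not a cycle from the state after x; this split is not the one the pumping-lemma construction produces, and pumping y need not keep the string in L(M).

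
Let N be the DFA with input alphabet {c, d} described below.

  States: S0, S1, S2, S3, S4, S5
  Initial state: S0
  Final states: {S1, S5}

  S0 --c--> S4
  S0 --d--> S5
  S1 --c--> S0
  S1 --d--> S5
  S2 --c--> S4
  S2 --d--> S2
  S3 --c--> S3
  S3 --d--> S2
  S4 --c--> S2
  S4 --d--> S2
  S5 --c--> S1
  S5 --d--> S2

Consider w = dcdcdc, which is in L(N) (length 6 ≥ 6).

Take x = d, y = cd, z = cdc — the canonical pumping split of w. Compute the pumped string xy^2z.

dcdcdcdc

xy^2z = d·cd·cd·cdc = dcdcdcdc.
Reading y = cd takes N from S5 back to S5, so after x·y·y the machine is still in S5, and z then leads to the accepting state S1. Hence dcdcdcdc ∈ L(N).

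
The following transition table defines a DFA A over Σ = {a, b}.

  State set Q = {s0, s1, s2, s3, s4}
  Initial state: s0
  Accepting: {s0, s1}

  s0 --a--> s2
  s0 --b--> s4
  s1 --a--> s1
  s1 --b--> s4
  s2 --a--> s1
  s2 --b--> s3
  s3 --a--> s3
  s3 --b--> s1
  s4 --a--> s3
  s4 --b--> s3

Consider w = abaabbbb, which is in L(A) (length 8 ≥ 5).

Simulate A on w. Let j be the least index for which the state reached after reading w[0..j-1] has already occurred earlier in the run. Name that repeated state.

s3

Run of A on w = a b a a b b b b:
  step 0: s0  (start)
  step 1: s2  (read a: s0→s2)
  step 2: s3  (read b: s2→s3)
  step 3: s3  (read a: s3→s3)   ← first repeat (s3 seen earlier)
  step 4: s3  (read a: s3→s3)
  step 5: s1  (read b: s3→s1)
  step 6: s4  (read b: s1→s4)
  step 7: s3  (read b: s4→s3)
  step 8: s1  (read b: s3→s1)

The earliest repeat is at step j = 3: A is in s3, which it already visited at step i = 2.
The DFA has 5 states, so the proof of the pumping lemma guarantees a repeated state among the first 5+1 visited; the segment between the two visits is the pumpable y.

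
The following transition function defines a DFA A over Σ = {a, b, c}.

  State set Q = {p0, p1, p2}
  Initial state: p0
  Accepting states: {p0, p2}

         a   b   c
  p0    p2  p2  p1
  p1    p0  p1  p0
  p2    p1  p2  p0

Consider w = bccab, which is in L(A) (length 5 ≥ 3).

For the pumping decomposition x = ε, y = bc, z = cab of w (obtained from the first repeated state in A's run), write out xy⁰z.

cab

xy⁰z = xz = ε·cab = cab.
Reading y = bc takes A from p0 back to p0, so after x the machine is still in p0, and z then leads to the accepting state p2. Hence cab ∈ L(A).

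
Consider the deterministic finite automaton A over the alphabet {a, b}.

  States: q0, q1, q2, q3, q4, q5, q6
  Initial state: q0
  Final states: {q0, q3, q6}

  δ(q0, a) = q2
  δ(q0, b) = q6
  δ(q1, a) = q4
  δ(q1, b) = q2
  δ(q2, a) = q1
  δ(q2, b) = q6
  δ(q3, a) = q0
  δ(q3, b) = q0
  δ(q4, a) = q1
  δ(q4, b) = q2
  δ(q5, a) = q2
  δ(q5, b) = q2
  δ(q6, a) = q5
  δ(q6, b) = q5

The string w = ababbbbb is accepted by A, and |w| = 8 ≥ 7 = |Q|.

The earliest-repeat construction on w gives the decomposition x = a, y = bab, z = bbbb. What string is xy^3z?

xy^3z = a·bab·bab·bab·bbbb = ababbabbabbbbb.
Reading y = bab takes A from q2 back to q2, so after x·y·y·y the machine is still in q2, and z then leads to the accepting state q6. Hence ababbabbabbbbb ∈ L(A).

ababbabbabbbbb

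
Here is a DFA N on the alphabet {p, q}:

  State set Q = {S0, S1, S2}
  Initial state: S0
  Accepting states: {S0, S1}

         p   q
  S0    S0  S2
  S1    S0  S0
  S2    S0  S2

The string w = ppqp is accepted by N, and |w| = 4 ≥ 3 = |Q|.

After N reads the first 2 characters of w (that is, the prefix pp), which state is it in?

S0

Run of N on the first 2 characters of w = p p:
  step 0: S0  (start)
  step 1: S0  (read p: S0→S0)
  step 2: S0  (read p: S0→S0)

After reading 2 characters, N is in state S0.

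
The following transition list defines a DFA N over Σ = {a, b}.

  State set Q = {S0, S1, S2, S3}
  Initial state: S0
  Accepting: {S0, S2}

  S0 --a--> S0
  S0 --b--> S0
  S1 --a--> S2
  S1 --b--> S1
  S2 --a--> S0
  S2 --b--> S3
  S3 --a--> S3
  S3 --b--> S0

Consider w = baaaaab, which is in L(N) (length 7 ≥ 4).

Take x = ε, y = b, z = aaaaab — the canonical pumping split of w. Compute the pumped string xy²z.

xy^2z = ε·b·b·aaaaab = bbaaaaab.
Reading y = b takes N from S0 back to S0, so after x·y·y the machine is still in S0, and z then leads to the accepting state S0. Hence bbaaaaab ∈ L(N).

bbaaaaab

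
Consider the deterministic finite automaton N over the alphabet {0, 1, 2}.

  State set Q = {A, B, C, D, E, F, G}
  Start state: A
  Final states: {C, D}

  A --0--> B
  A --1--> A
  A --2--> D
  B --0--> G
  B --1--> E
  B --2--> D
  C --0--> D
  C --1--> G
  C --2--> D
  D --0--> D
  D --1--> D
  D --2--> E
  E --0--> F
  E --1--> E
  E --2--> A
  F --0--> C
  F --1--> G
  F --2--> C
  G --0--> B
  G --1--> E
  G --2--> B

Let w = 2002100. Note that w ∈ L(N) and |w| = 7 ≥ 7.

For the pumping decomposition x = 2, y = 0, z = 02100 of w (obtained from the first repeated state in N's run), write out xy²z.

xy^2z = 2·0·0·02100 = 20002100.
Reading y = 0 takes N from D back to D, so after x·y·y the machine is still in D, and z then leads to the accepting state C. Hence 20002100 ∈ L(N).

20002100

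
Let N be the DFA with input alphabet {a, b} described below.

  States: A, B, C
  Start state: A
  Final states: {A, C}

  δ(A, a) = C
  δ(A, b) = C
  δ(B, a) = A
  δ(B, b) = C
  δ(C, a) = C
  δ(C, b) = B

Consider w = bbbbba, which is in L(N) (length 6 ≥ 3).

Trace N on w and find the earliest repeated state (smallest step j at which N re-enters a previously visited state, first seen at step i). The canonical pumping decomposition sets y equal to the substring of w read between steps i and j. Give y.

bb

Run of N on w = b b b b b a:
  step 0: A  (start)
  step 1: C  (read b: A→C)
  step 2: B  (read b: C→B)
  step 3: C  (read b: B→C)   ← first repeat (C seen earlier)
  step 4: B  (read b: C→B)
  step 5: C  (read b: B→C)
  step 6: C  (read a: C→C)

So i = 1, j = 3, giving x = w[0:1] = b, y = w[1:3] = bb, z = w[3:6] = bba.
Check: |xy| = 3 ≤ 3 and |y| = 2 ≥ 1. Reading y takes N from C back to C, so every xyⁱz is accepted.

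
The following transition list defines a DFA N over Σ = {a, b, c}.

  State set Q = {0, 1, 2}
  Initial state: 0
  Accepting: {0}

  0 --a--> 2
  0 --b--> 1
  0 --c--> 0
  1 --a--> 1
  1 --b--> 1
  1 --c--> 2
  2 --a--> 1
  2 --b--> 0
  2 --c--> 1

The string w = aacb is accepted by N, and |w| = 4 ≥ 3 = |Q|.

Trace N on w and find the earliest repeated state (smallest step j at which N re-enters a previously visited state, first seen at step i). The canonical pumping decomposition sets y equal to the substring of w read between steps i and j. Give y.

ac

State sequence: 0 -a-> 2 -a-> 1 -c-> 2 -b-> 0
First repeat at step 3: 2 was already visited.

So i = 1, j = 3, giving x = w[0:1] = a, y = w[1:3] = ac, z = w[3:4] = b.
Check: |xy| = 3 ≤ 3 and |y| = 2 ≥ 1. Reading y takes N from 2 back to 2, so every xyⁱz is accepted.
Pumping length from the standard proof: p = 3 (the number of states). The repeated state found above gives |xy| = j ≤ 3 and |y| = j − i ≥ 1.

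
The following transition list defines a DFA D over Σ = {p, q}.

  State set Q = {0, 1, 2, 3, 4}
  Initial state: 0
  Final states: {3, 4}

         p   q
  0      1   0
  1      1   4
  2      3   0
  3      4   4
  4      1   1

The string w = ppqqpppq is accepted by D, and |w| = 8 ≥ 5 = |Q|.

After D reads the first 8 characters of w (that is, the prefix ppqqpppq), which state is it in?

State sequence: 0 -p-> 1 -p-> 1 -q-> 4 -q-> 1 -p-> 1 -p-> 1 -p-> 1 -q-> 4

After reading 8 characters, D is in state 4.

4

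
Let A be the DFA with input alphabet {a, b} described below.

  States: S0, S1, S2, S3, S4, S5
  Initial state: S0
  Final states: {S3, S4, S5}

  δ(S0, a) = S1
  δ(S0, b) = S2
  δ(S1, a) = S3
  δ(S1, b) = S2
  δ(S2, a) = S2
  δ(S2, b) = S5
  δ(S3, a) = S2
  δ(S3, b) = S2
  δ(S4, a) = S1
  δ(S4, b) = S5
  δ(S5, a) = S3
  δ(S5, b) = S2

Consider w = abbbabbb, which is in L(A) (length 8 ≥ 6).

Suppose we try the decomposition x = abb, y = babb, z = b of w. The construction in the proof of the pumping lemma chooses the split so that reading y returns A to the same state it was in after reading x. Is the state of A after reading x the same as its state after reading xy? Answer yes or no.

Run of A on the first 7 characters of w = a b b b a b b:
  step 0: S0  (start)
  step 1: S1  (read a: S0→S1)
  step 2: S2  (read b: S1→S2)
  step 3: S5  (read b: S2→S5)
  step 4: S2  (read b: S5→S2)
  step 5: S2  (read a: S2→S2)
  step 6: S5  (read b: S2→S5)
  step 7: S2  (read b: S5→S2)

After x (step 3): S5. After xy (step 7): S2.
They differ (S5 ≠ S2), so y is not a cycle from the state after x; this split is not the one the pumping-lemma construction produces, and pumping y need not keep the string in L(A).

no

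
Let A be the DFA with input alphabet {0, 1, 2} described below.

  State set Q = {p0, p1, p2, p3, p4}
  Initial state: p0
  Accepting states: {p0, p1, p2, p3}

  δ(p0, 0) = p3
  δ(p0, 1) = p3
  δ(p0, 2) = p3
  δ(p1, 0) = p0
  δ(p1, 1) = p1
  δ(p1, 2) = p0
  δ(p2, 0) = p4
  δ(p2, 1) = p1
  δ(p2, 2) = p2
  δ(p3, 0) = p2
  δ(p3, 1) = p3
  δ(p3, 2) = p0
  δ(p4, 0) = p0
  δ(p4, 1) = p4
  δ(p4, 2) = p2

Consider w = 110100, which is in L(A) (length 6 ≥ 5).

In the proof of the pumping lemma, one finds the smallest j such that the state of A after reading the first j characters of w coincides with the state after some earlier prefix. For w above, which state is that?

Run of A on w = 1 1 0 1 0 0:
  step 0: p0  (start)
  step 1: p3  (read 1: p0→p3)
  step 2: p3  (read 1: p3→p3)   ← first repeat (p3 seen earlier)
  step 3: p2  (read 0: p3→p2)
  step 4: p1  (read 1: p2→p1)
  step 5: p0  (read 0: p1→p0)
  step 6: p3  (read 0: p0→p3)

The earliest repeat is at step j = 2: A is in p3, which it already visited at step i = 1.
Since A has 5 states, any run of length ≥ 5 visits 5+1 states, so by pigeonhole some state repeats within the first 5 steps — that repeat gives the pumpable loop.

p3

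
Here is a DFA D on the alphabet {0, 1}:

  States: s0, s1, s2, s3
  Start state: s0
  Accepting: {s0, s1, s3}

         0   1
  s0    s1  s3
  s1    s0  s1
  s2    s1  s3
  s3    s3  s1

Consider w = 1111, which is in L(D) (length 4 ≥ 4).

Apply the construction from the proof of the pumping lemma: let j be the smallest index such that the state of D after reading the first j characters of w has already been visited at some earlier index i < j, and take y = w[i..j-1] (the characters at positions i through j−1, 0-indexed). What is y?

State sequence: s0 -1-> s3 -1-> s1 -1-> s1 -1-> s1
First repeat at step 3: s1 was already visited.

So i = 2, j = 3, giving x = w[0:2] = 11, y = w[2:3] = 1, z = w[3:4] = 1.
Check: |xy| = 3 ≤ 4 and |y| = 1 ≥ 1. Reading y takes D from s1 back to s1, so every xyⁱz is accepted.
With |Q| = 4, pigeonhole forces a state repeat no later than step 4; the substring read between the first and second visits to that state can be pumped.

1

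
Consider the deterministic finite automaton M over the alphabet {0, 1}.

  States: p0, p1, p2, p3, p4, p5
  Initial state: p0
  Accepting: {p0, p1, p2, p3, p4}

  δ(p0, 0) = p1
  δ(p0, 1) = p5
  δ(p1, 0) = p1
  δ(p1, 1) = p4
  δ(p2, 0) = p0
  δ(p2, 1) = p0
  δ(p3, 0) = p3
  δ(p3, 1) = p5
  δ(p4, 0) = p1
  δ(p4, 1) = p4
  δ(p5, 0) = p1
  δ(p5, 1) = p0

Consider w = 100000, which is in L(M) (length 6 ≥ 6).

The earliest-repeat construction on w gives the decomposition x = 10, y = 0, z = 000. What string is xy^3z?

xy^3z = 10·0·0·0·000 = 10000000.
Reading y = 0 takes M from p1 back to p1, so after x·y·y·y the machine is still in p1, and z then leads to the accepting state p1. Hence 10000000 ∈ L(M).

10000000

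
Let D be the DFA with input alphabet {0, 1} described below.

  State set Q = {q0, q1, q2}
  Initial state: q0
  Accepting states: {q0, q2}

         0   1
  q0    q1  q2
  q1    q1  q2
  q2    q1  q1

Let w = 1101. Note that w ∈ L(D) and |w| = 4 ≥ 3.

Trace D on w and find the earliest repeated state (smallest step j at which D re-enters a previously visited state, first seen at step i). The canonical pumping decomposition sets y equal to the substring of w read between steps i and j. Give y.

Run of D on w = 1 1 0 1:
  step 0: q0  (start)
  step 1: q2  (read 1: q0→q2)
  step 2: q1  (read 1: q2→q1)
  step 3: q1  (read 0: q1→q1)   ← first repeat (q1 seen earlier)
  step 4: q2  (read 1: q1→q2)

So i = 2, j = 3, giving x = w[0:2] = 11, y = w[2:3] = 0, z = w[3:4] = 1.
Check: |xy| = 3 ≤ 3 and |y| = 1 ≥ 1. Reading y takes D from q1 back to q1, so every xyⁱz is accepted.

0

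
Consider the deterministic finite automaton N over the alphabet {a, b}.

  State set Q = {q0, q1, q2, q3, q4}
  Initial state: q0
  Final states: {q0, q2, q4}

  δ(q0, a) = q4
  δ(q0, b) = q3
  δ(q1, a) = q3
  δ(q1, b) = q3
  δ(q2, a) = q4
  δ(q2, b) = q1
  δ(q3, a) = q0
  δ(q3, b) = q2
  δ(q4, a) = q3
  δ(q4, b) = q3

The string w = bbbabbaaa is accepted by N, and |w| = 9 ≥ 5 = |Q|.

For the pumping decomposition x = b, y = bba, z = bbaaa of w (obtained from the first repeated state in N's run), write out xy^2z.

xy^2z = b·bba·bba·bbaaa = bbbabbabbaaa.
Reading y = bba takes N from q3 back to q3, so after x·y·y the machine is still in q3, and z then leads to the accepting state q4. Hence bbbabbabbaaa ∈ L(N).

bbbabbabbaaa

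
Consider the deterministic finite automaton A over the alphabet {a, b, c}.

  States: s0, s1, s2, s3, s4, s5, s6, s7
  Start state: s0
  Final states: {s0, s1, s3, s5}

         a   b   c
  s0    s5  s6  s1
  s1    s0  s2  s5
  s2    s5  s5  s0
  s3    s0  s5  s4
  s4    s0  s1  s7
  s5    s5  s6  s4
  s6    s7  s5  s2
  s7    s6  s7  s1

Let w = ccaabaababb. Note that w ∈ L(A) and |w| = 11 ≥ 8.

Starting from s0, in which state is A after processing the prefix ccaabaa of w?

Run of A on the first 7 characters of w = c c a a b a a:
  step 0: s0  (start)
  step 1: s1  (read c: s0→s1)
  step 2: s5  (read c: s1→s5)
  step 3: s5  (read a: s5→s5)
  step 4: s5  (read a: s5→s5)
  step 5: s6  (read b: s5→s6)
  step 6: s7  (read a: s6→s7)
  step 7: s6  (read a: s7→s6)

After reading 7 characters, A is in state s6.
(This kind of state-tracing is the core of the pumping-lemma construction: with 8 states, pigeonhole forces a repeat within the first 8 steps.)

s6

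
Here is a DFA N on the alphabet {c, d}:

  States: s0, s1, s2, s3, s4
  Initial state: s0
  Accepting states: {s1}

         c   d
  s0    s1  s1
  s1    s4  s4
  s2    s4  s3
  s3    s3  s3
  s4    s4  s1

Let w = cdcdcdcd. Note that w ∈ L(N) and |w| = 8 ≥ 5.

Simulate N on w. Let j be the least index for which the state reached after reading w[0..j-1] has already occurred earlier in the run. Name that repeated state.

State sequence: s0 -c-> s1 -d-> s4 -c-> s4 -d-> s1 -c-> s4 -d-> s1 -c-> s4 -d-> s1
First repeat at step 3: s4 was already visited.

The earliest repeat is at step j = 3: N is in s4, which it already visited at step i = 2.

s4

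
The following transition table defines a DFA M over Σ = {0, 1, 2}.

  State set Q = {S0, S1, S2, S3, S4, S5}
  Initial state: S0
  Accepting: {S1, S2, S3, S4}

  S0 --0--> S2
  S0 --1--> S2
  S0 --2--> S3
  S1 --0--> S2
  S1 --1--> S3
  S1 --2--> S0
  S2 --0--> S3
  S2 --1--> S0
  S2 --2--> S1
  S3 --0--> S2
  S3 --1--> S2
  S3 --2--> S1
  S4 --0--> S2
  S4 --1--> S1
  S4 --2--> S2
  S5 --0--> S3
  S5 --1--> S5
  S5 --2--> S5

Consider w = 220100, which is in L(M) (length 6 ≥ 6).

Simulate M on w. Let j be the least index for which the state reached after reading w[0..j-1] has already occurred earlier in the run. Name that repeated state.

Run of M on w = 2 2 0 1 0 0:
  step 0: S0  (start)
  step 1: S3  (read 2: S0→S3)
  step 2: S1  (read 2: S3→S1)
  step 3: S2  (read 0: S1→S2)
  step 4: S0  (read 1: S2→S0)   ← first repeat (S0 seen earlier)
  step 5: S2  (read 0: S0→S2)
  step 6: S3  (read 0: S2→S3)

The earliest repeat is at step j = 4: M is in S0, which it already visited at step i = 0.
With |Q| = 6, pigeonhole forces a state repeat no later than step 6; the substring read between the first and second visits to that state can be pumped.

S0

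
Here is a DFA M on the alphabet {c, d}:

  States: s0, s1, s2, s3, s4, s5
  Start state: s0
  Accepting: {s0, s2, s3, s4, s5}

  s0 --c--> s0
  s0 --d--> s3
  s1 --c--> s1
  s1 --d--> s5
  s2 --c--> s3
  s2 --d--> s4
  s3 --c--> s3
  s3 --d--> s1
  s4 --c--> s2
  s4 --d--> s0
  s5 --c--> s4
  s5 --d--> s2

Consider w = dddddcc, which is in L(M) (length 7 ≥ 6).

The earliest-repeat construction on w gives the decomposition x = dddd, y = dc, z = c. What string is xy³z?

xy^3z = dddd·dc·dc·dc·c = dddddcdcdcc.
Reading y = dc takes M from s2 back to s2, so after x·y·y·y the machine is still in s2, and z then leads to the accepting state s3. Hence dddddcdcdcc ∈ L(M).

dddddcdcdcc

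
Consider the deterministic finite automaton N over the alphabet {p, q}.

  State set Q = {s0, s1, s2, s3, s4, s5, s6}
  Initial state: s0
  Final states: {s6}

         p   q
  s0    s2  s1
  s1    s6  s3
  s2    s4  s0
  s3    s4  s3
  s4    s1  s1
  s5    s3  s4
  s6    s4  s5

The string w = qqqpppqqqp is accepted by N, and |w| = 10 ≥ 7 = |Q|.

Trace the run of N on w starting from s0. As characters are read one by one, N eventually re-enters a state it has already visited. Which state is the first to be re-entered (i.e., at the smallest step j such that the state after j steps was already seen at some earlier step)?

s3

Run of N on w = q q q p p p q q q p:
  step 0: s0  (start)
  step 1: s1  (read q: s0→s1)
  step 2: s3  (read q: s1→s3)
  step 3: s3  (read q: s3→s3)   ← first repeat (s3 seen earlier)
  step 4: s4  (read p: s3→s4)
  step 5: s1  (read p: s4→s1)
  step 6: s6  (read p: s1→s6)
  step 7: s5  (read q: s6→s5)
  step 8: s4  (read q: s5→s4)
  step 9: s1  (read q: s4→s1)
  step 10: s6  (read p: s1→s6)

The earliest repeat is at step j = 3: N is in s3, which it already visited at step i = 2.
Pumping length from the standard proof: p = 7 (the number of states). The repeated state found above gives |xy| = j ≤ 7 and |y| = j − i ≥ 1.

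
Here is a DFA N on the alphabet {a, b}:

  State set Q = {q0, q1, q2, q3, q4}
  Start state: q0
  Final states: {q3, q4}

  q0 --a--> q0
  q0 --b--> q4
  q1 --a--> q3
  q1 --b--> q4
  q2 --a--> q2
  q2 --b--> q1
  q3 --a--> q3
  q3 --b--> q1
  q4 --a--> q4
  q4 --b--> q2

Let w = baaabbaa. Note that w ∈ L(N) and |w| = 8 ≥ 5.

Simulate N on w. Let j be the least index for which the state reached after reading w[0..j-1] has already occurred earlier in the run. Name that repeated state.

Run of N on w = b a a a b b a a:
  step 0: q0  (start)
  step 1: q4  (read b: q0→q4)
  step 2: q4  (read a: q4→q4)   ← first repeat (q4 seen earlier)
  step 3: q4  (read a: q4→q4)
  step 4: q4  (read a: q4→q4)
  step 5: q2  (read b: q4→q2)
  step 6: q1  (read b: q2→q1)
  step 7: q3  (read a: q1→q3)
  step 8: q3  (read a: q3→q3)

The earliest repeat is at step j = 2: N is in q4, which it already visited at step i = 1.
With |Q| = 5, pigeonhole forces a state repeat no later than step 5; the substring read between the first and second visits to that state can be pumped.

q4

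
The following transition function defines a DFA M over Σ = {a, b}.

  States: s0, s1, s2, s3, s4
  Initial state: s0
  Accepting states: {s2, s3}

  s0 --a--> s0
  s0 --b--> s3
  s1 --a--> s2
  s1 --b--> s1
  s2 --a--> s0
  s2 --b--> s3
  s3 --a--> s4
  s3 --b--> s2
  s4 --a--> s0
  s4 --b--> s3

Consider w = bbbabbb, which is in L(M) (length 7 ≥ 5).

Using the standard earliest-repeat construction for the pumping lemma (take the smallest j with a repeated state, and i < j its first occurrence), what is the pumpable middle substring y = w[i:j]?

Run of M on w = b b b a b b b:
  step 0: s0  (start)
  step 1: s3  (read b: s0→s3)
  step 2: s2  (read b: s3→s2)
  step 3: s3  (read b: s2→s3)   ← first repeat (s3 seen earlier)
  step 4: s4  (read a: s3→s4)
  step 5: s3  (read b: s4→s3)
  step 6: s2  (read b: s3→s2)
  step 7: s3  (read b: s2→s3)

So i = 1, j = 3, giving x = w[0:1] = b, y = w[1:3] = bb, z = w[3:7] = abbb.
Check: |xy| = 3 ≤ 5 and |y| = 2 ≥ 1. Reading y takes M from s3 back to s3, so every xyⁱz is accepted.

bb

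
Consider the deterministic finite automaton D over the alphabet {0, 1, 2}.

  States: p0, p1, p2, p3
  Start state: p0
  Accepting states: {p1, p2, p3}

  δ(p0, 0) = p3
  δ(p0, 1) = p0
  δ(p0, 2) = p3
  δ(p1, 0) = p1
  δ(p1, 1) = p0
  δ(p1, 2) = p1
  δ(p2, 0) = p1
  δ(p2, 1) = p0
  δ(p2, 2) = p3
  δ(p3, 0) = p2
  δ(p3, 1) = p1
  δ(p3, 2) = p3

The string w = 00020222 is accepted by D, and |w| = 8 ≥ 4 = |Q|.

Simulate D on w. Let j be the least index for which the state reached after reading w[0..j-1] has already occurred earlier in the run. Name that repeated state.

p1

Run of D on w = 0 0 0 2 0 2 2 2:
  step 0: p0  (start)
  step 1: p3  (read 0: p0→p3)
  step 2: p2  (read 0: p3→p2)
  step 3: p1  (read 0: p2→p1)
  step 4: p1  (read 2: p1→p1)   ← first repeat (p1 seen earlier)
  step 5: p1  (read 0: p1→p1)
  step 6: p1  (read 2: p1→p1)
  step 7: p1  (read 2: p1→p1)
  step 8: p1  (read 2: p1→p1)

The earliest repeat is at step j = 4: D is in p1, which it already visited at step i = 3.
Since D has 4 states, any run of length ≥ 4 visits 4+1 states, so by pigeonhole some state repeats within the first 4 steps — that repeat gives the pumpable loop.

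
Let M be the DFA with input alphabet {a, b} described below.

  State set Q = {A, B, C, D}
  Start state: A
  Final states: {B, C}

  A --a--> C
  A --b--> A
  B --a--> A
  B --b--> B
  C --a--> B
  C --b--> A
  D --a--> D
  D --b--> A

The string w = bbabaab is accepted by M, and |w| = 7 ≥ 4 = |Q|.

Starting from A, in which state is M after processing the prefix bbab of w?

Run of M on the first 4 characters of w = b b a b:
  step 0: A  (start)
  step 1: A  (read b: A→A)
  step 2: A  (read b: A→A)
  step 3: C  (read a: A→C)
  step 4: A  (read b: C→A)

After reading 4 characters, M is in state A.

A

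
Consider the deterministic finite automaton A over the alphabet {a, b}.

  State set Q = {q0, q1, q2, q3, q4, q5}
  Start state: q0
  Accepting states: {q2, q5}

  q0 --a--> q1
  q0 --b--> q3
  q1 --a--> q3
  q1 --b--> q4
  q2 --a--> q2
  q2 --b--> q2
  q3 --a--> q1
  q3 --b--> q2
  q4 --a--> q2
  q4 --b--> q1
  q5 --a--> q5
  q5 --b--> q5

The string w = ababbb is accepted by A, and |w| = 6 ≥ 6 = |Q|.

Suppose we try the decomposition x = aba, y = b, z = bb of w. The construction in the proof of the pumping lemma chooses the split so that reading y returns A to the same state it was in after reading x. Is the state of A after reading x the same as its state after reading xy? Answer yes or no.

yes

State sequence: q0 -a-> q1 -b-> q4 -a-> q2 -b-> q2

After x (step 3): q2. After xy (step 4): q2.
They match, so y = b drives A around a cycle from q2 back to itself; pumping y any number of times keeps A in q2 before reading z, and xyⁱz ∈ L(A) for every i ≥ 0.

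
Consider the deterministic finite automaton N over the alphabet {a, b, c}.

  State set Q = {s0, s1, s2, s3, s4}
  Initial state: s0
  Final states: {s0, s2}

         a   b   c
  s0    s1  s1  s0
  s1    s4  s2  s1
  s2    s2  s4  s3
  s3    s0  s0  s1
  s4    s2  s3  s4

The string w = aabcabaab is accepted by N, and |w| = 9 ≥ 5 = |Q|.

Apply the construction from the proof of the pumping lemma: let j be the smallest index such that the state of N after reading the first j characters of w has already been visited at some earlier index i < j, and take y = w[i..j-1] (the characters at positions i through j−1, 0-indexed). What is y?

State sequence: s0 -a-> s1 -a-> s4 -b-> s3 -c-> s1 -a-> s4 -b-> s3 -a-> s0 -a-> s1 -b-> s2
First repeat at step 4: s1 was already visited.

So i = 1, j = 4, giving x = w[0:1] = a, y = w[1:4] = abc, z = w[4:9] = abaab.
Check: |xy| = 4 ≤ 5 and |y| = 3 ≥ 1. Reading y takes N from s1 back to s1, so every xyⁱz is accepted.

abc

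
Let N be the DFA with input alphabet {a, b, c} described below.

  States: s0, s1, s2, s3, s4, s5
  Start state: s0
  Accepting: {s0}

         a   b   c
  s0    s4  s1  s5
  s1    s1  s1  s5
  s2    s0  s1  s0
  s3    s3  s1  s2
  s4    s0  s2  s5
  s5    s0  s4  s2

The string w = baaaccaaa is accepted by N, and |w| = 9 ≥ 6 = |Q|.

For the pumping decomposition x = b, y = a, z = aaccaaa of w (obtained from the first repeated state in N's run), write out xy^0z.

baaccaaa

xy⁰z = xz = b·aaccaaa = baaccaaa.
Reading y = a takes N from s1 back to s1, so after x the machine is still in s1, and z then leads to the accepting state s0. Hence baaccaaa ∈ L(N).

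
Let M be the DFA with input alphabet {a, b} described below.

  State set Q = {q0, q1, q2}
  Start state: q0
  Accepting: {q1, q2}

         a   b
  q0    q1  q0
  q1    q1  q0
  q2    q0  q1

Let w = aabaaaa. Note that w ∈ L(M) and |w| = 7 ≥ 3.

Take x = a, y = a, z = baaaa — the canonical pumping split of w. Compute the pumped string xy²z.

xy^2z = a·a·a·baaaa = aaabaaaa.
Reading y = a takes M from q1 back to q1, so after x·y·y the machine is still in q1, and z then leads to the accepting state q1. Hence aaabaaaa ∈ L(M).

aaabaaaa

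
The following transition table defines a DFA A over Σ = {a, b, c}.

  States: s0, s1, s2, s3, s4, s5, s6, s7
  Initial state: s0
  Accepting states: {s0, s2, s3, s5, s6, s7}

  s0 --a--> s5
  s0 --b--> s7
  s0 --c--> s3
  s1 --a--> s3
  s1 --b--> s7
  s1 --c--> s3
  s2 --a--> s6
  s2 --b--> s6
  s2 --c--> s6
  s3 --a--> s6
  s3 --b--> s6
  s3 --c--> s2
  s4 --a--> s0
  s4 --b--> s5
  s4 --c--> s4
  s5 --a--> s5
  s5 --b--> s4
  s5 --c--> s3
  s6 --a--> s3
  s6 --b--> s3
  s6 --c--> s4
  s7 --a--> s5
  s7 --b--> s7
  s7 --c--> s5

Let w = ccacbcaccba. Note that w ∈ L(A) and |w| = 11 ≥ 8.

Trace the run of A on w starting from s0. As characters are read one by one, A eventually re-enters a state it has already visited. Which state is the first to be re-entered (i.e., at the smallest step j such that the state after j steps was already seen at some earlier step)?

s3

State sequence: s0 -c-> s3 -c-> s2 -a-> s6 -c-> s4 -b-> s5 -c-> s3 -a-> s6 -c-> s4 -c-> s4 -b-> s5 -a-> s5
First repeat at step 6: s3 was already visited.

The earliest repeat is at step j = 6: A is in s3, which it already visited at step i = 1.
Pumping length from the standard proof: p = 8 (the number of states). The repeated state found above gives |xy| = j ≤ 8 and |y| = j − i ≥ 1.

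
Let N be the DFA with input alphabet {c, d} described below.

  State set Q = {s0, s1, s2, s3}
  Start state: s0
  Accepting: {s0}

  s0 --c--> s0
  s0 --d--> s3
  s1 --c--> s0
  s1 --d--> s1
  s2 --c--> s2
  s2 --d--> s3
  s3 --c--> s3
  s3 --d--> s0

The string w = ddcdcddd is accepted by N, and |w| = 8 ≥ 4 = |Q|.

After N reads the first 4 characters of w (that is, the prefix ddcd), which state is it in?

s3

Run of N on the first 4 characters of w = d d c d:
  step 0: s0  (start)
  step 1: s3  (read d: s0→s3)
  step 2: s0  (read d: s3→s0)
  step 3: s0  (read c: s0→s0)
  step 4: s3  (read d: s0→s3)

After reading 4 characters, N is in state s3.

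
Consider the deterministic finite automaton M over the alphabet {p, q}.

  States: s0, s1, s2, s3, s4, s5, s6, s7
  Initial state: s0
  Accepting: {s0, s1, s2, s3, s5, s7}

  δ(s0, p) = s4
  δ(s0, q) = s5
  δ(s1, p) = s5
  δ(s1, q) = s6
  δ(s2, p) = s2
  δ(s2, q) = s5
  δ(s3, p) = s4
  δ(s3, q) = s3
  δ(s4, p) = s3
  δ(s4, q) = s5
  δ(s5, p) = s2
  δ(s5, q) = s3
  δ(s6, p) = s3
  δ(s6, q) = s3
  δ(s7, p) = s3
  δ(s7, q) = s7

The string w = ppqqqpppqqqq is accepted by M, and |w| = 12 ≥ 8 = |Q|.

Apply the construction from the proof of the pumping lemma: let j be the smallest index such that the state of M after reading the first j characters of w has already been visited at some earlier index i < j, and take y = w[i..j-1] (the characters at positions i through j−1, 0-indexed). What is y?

q

Run of M on w = p p q q q p p p q q q q:
  step 0: s0  (start)
  step 1: s4  (read p: s0→s4)
  step 2: s3  (read p: s4→s3)
  step 3: s3  (read q: s3→s3)   ← first repeat (s3 seen earlier)
  step 4: s3  (read q: s3→s3)
  step 5: s3  (read q: s3→s3)
  step 6: s4  (read p: s3→s4)
  step 7: s3  (read p: s4→s3)
  step 8: s4  (read p: s3→s4)
  step 9: s5  (read q: s4→s5)
  step 10: s3  (read q: s5→s3)
  step 11: s3  (read q: s3→s3)
  step 12: s3  (read q: s3→s3)

So i = 2, j = 3, giving x = w[0:2] = pp, y = w[2:3] = q, z = w[3:12] = qqpppqqqq.
Check: |xy| = 3 ≤ 8 and |y| = 1 ≥ 1. Reading y takes M from s3 back to s3, so every xyⁱz is accepted.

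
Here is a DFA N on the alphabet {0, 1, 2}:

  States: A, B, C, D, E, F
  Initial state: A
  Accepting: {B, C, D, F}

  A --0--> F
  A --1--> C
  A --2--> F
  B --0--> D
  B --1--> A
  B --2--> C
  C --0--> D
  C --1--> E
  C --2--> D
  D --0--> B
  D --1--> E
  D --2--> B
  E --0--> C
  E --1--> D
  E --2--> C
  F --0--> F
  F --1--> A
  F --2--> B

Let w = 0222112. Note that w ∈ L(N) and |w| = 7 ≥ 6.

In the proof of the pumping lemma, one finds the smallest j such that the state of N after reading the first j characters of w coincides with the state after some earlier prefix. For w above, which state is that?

D

State sequence: A -0-> F -2-> B -2-> C -2-> D -1-> E -1-> D -2-> B
First repeat at step 6: D was already visited.

The earliest repeat is at step j = 6: N is in D, which it already visited at step i = 4.
The DFA has 6 states, so the proof of the pumping lemma guarantees a repeated state among the first 6+1 visited; the segment between the two visits is the pumpable y.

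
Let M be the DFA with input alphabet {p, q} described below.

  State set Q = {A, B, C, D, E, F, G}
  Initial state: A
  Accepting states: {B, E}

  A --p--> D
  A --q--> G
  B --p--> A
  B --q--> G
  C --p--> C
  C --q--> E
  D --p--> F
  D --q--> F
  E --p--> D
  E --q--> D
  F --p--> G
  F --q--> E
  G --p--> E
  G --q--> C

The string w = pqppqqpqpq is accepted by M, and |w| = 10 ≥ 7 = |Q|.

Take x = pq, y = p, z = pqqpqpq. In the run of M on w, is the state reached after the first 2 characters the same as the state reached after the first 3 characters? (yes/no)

no

Run of M on the first 3 characters of w = p q p:
  step 0: A  (start)
  step 1: D  (read p: A→D)
  step 2: F  (read q: D→F)
  step 3: G  (read p: F→G)

After x (step 2): F. After xy (step 3): G.
They differ (F ≠ G), so y is not a cycle from the state after x; this split is not the one the pumping-lemma construction produces, and pumping y need not keep the string in L(M).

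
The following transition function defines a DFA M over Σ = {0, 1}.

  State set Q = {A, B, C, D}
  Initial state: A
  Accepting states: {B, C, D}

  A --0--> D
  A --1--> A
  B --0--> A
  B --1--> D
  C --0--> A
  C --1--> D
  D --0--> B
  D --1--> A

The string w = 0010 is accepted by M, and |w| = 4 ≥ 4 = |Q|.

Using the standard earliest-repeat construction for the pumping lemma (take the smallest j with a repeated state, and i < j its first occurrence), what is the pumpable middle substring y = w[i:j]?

Run of M on w = 0 0 1 0:
  step 0: A  (start)
  step 1: D  (read 0: A→D)
  step 2: B  (read 0: D→B)
  step 3: D  (read 1: B→D)   ← first repeat (D seen earlier)
  step 4: B  (read 0: D→B)

So i = 1, j = 3, giving x = w[0:1] = 0, y = w[1:3] = 01, z = w[3:4] = 0.
Check: |xy| = 3 ≤ 4 and |y| = 2 ≥ 1. Reading y takes M from D back to D, so every xyⁱz is accepted.
Since M has 4 states, any run of length ≥ 4 visits 4+1 states, so by pigeonhole some state repeats within the first 4 steps — that repeat gives the pumpable loop.

01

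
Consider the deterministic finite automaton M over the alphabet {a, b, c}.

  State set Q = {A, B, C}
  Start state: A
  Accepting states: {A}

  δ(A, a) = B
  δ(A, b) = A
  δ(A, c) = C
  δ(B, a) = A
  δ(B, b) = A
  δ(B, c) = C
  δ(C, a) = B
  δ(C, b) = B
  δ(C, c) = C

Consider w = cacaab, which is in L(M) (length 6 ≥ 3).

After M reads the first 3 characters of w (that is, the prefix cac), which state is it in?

C

State sequence: A -c-> C -a-> B -c-> C

After reading 3 characters, M is in state C.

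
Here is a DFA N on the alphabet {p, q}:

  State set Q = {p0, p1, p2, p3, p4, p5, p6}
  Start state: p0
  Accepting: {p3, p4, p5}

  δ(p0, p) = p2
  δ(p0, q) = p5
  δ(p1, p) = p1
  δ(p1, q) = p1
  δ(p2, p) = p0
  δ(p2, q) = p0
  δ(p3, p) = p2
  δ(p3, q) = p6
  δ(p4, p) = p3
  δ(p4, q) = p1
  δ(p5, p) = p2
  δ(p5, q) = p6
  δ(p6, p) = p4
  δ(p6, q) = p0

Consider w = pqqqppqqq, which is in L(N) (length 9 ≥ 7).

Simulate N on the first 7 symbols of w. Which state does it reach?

Run of N on the first 7 characters of w = p q q q p p q:
  step 0: p0  (start)
  step 1: p2  (read p: p0→p2)
  step 2: p0  (read q: p2→p0)
  step 3: p5  (read q: p0→p5)
  step 4: p6  (read q: p5→p6)
  step 5: p4  (read p: p6→p4)
  step 6: p3  (read p: p4→p3)
  step 7: p6  (read q: p3→p6)

After reading 7 characters, N is in state p6.
(This kind of state-tracing is the core of the pumping-lemma construction: with 7 states, pigeonhole forces a repeat within the first 7 steps.)

p6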